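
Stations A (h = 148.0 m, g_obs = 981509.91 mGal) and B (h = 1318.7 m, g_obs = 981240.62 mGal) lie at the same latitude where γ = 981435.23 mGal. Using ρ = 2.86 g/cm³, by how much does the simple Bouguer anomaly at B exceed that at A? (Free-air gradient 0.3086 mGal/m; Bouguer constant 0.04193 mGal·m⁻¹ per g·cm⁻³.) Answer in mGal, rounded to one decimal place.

-48.4

Δg_SB(A) = 981509.91 − 981435.23 + 0.3086×148.0 − 0.04193×2.86×148.0 = 102.60 mGal
Δg_SB(B) = 981240.62 − 981435.23 + 0.3086×1318.7 − 0.04193×2.86×1318.7 = 54.20 mGal
Difference = 54.20 − (102.60) = -48.40 mGal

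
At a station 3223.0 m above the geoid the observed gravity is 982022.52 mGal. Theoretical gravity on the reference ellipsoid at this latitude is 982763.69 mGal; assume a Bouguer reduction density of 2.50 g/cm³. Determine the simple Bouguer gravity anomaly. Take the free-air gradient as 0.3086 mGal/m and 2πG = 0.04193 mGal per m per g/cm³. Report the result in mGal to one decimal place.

-84.4

Free-air correction = 0.3086 × 3223.0 = 994.62 mGal
Free-air anomaly = 982022.52 − 982763.69 + (994.62) = 253.45 mGal
Bouguer slab correction = 0.04193 × 2.50 × 3223.0 = 337.85 mGal
Simple Bouguer anomaly = 253.45 − (337.85) = -84.40 mGal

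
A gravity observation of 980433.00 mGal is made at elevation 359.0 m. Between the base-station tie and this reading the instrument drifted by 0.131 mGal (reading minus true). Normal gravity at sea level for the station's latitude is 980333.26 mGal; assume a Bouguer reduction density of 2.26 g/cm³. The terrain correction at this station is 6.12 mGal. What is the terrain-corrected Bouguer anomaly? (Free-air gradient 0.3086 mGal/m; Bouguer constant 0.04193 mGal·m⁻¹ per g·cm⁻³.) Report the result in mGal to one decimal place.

Drift-corrected reading = 980433.00 − (0.131) = 980432.869 mGal
Free-air correction = 0.3086 × 359.0 = 110.79 mGal
Free-air anomaly = 980432.869 − 980333.26 + (110.79) = 210.399 mGal
Bouguer slab correction = 0.04193 × 2.26 × 359.0 = 34.02 mGal
Simple Bouguer anomaly = 210.399 − (34.02) = 176.379 mGal
Complete Bouguer anomaly = 176.379 + 6.12 = 182.499 mGal

182.5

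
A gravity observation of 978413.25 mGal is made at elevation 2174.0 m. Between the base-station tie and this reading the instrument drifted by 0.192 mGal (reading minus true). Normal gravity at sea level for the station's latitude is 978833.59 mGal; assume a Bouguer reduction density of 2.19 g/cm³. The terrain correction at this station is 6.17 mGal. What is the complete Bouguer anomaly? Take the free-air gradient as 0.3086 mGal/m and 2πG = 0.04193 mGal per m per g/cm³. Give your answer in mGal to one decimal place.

56.9

Drift-corrected reading = 978413.25 − (0.192) = 978413.058 mGal
Free-air correction = 0.3086 × 2174.0 = 670.90 mGal
Free-air anomaly = 978413.058 − 978833.59 + (670.90) = 250.368 mGal
Bouguer slab correction = 0.04193 × 2.19 × 2174.0 = 199.63 mGal
Simple Bouguer anomaly = 250.368 − (199.63) = 50.738 mGal
Complete Bouguer anomaly = 50.738 + 6.17 = 56.908 mGal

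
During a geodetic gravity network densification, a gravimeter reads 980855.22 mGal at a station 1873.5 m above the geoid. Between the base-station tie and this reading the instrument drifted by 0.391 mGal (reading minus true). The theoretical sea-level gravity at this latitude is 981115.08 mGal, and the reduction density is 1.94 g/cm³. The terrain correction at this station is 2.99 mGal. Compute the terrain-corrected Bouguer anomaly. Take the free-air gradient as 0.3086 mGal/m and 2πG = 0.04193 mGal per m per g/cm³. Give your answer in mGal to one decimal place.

Drift-corrected reading = 980855.22 − (0.391) = 980854.829 mGal
Free-air correction = 0.3086 × 1873.5 = 578.16 mGal
Free-air anomaly = 980854.829 − 981115.08 + (578.16) = 317.909 mGal
Bouguer slab correction = 0.04193 × 1.94 × 1873.5 = 152.40 mGal
Simple Bouguer anomaly = 317.909 − (152.40) = 165.509 mGal
Complete Bouguer anomaly = 165.509 + 2.99 = 168.499 mGal

168.5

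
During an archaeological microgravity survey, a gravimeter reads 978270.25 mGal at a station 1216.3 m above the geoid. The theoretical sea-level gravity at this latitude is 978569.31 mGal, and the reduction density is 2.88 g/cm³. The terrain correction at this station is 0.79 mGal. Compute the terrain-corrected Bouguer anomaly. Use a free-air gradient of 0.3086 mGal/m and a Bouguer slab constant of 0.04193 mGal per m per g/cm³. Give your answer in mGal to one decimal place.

Free-air correction = 0.3086 × 1216.3 = 375.35 mGal
Free-air anomaly = 978270.25 − 978569.31 + (375.35) = 76.29 mGal
Bouguer slab correction = 0.04193 × 2.88 × 1216.3 = 146.88 mGal
Simple Bouguer anomaly = 76.29 − (146.88) = -70.59 mGal
Complete Bouguer anomaly = -70.59 + 0.79 = -69.80 mGal

-69.8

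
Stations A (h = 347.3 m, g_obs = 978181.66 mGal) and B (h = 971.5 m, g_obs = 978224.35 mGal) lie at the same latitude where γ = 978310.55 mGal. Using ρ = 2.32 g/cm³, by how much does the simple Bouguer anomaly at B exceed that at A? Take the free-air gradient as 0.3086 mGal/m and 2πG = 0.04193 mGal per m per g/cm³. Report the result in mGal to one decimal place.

174.6

Δg_SB(A) = 978181.66 − 978310.55 + 0.3086×347.3 − 0.04193×2.32×347.3 = -55.50 mGal
Δg_SB(B) = 978224.35 − 978310.55 + 0.3086×971.5 − 0.04193×2.32×971.5 = 119.10 mGal
Difference = 119.10 − (-55.50) = 174.60 mGal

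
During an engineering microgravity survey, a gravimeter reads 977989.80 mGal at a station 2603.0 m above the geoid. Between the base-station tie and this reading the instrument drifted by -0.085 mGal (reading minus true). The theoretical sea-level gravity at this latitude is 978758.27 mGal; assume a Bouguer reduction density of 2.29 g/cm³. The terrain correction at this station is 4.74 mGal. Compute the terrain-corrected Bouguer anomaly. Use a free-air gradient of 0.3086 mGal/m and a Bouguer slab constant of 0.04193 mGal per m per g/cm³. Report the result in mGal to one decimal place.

-210.3

Drift-corrected reading = 977989.80 − (-0.085) = 977989.885 mGal
Free-air correction = 0.3086 × 2603.0 = 803.29 mGal
Free-air anomaly = 977989.885 − 978758.27 + (803.29) = 34.905 mGal
Bouguer slab correction = 0.04193 × 2.29 × 2603.0 = 249.94 mGal
Simple Bouguer anomaly = 34.905 − (249.94) = -215.035 mGal
Complete Bouguer anomaly = -215.035 + 4.74 = -210.295 mGal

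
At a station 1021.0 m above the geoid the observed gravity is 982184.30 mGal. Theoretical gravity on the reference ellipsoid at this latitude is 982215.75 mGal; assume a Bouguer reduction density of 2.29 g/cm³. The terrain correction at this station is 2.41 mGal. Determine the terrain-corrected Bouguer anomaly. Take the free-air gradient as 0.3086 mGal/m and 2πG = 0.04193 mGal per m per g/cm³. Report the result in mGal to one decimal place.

188.0

Free-air correction = 0.3086 × 1021.0 = 315.08 mGal
Free-air anomaly = 982184.30 − 982215.75 + (315.08) = 283.63 mGal
Bouguer slab correction = 0.04193 × 2.29 × 1021.0 = 98.04 mGal
Simple Bouguer anomaly = 283.63 − (98.04) = 185.59 mGal
Complete Bouguer anomaly = 185.59 + 2.41 = 188.00 mGal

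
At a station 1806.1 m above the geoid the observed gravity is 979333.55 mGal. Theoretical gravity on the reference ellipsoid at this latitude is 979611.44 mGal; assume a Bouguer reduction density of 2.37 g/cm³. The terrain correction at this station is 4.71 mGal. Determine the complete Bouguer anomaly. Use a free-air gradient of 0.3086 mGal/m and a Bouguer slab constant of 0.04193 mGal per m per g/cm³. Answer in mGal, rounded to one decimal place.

Free-air correction = 0.3086 × 1806.1 = 557.36 mGal
Free-air anomaly = 979333.55 − 979611.44 + (557.36) = 279.47 mGal
Bouguer slab correction = 0.04193 × 2.37 × 1806.1 = 179.48 mGal
Simple Bouguer anomaly = 279.47 − (179.48) = 99.99 mGal
Complete Bouguer anomaly = 99.99 + 4.71 = 104.70 mGal

104.7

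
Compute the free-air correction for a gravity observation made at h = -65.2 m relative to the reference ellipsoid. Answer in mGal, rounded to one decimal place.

Free-air correction = 0.3086 × -65.2 = -20.1 mGal

-20.1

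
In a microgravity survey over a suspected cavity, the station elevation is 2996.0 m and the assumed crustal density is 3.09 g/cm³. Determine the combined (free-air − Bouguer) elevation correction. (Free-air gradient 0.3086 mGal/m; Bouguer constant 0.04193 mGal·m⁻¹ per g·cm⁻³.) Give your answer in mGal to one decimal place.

Combined gradient = 0.3086 − 0.04193 × 3.09 = 0.1790363 mGal/m
Combined elevation correction = 0.1790363 × 2996.0 = 536.4 mGal

536.4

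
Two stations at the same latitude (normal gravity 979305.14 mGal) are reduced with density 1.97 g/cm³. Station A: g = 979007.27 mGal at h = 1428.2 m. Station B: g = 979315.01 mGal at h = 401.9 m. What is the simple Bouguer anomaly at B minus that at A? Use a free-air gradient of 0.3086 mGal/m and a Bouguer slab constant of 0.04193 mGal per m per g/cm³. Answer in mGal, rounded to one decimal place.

75.8

Δg_SB(A) = 979007.27 − 979305.14 + 0.3086×1428.2 − 0.04193×1.97×1428.2 = 24.90 mGal
Δg_SB(B) = 979315.01 − 979305.14 + 0.3086×401.9 − 0.04193×1.97×401.9 = 100.70 mGal
Difference = 100.70 − (24.90) = 75.80 mGal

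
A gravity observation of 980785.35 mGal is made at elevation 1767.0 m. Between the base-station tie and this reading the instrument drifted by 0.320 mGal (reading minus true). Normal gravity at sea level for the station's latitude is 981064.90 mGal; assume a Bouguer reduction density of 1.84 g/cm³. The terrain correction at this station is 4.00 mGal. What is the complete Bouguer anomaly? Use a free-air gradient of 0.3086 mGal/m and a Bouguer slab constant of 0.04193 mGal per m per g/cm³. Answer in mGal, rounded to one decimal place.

Drift-corrected reading = 980785.35 − (0.320) = 980785.030 mGal
Free-air correction = 0.3086 × 1767.0 = 545.30 mGal
Free-air anomaly = 980785.030 − 981064.90 + (545.30) = 265.430 mGal
Bouguer slab correction = 0.04193 × 1.84 × 1767.0 = 136.33 mGal
Simple Bouguer anomaly = 265.430 − (136.33) = 129.100 mGal
Complete Bouguer anomaly = 129.100 + 4.00 = 133.100 mGal

133.1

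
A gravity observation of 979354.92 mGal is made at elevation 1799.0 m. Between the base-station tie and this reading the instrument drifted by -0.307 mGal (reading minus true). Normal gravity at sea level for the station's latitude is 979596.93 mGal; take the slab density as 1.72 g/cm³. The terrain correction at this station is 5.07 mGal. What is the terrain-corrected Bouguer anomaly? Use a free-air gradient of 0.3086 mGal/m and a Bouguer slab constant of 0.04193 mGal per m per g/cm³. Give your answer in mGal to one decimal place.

Drift-corrected reading = 979354.92 − (-0.307) = 979355.227 mGal
Free-air correction = 0.3086 × 1799.0 = 555.17 mGal
Free-air anomaly = 979355.227 − 979596.93 + (555.17) = 313.467 mGal
Bouguer slab correction = 0.04193 × 1.72 × 1799.0 = 129.74 mGal
Simple Bouguer anomaly = 313.467 − (129.74) = 183.727 mGal
Complete Bouguer anomaly = 183.727 + 5.07 = 188.797 mGal

188.8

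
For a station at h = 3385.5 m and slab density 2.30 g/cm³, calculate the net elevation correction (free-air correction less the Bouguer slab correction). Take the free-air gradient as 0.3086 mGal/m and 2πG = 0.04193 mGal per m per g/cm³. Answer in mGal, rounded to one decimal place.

718.3

Combined gradient = 0.3086 − 0.04193 × 2.30 = 0.2121610 mGal/m
Combined elevation correction = 0.2121610 × 3385.5 = 718.3 mGal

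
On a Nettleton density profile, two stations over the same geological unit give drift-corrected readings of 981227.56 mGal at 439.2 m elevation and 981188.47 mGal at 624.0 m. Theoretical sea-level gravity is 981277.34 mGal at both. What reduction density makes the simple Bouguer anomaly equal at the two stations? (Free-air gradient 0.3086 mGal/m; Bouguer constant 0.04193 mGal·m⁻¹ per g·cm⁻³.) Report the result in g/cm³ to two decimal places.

2.32

Δg_obs = 981188.47 − 981227.56 = -39.09 mGal over Δh = 624.0 − 439.2 = 184.8 m
Equal Bouguer anomalies ⇒ Δg_obs + (0.3086 − 0.04193ρ)·Δh = 0
0.3086 − 0.04193ρ = −Δg_obs/Δh = 0.21153
ρ = (0.3086 − 0.21153) / 0.04193 = 2.32 g/cm³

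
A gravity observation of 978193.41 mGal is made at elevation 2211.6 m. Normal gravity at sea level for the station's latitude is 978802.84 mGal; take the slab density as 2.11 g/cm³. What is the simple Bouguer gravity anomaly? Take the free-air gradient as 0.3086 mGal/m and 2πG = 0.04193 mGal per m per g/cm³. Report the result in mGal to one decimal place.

Free-air correction = 0.3086 × 2211.6 = 682.50 mGal
Free-air anomaly = 978193.41 − 978802.84 + (682.50) = 73.07 mGal
Bouguer slab correction = 0.04193 × 2.11 × 2211.6 = 195.67 mGal
Simple Bouguer anomaly = 73.07 − (195.67) = -122.60 mGal

-122.6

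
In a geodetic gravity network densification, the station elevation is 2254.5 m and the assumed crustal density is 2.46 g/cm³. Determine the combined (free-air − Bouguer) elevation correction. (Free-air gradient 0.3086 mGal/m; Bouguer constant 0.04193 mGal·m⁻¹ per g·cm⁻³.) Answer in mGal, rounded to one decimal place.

Combined gradient = 0.3086 − 0.04193 × 2.46 = 0.2054522 mGal/m
Combined elevation correction = 0.2054522 × 2254.5 = 463.2 mGal

463.2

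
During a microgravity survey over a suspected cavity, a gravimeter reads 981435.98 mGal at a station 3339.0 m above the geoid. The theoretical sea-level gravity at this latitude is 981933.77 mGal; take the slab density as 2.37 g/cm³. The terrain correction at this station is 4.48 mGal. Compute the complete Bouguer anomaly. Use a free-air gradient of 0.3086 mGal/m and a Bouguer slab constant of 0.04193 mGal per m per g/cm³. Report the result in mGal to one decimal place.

Free-air correction = 0.3086 × 3339.0 = 1030.42 mGal
Free-air anomaly = 981435.98 − 981933.77 + (1030.42) = 532.63 mGal
Bouguer slab correction = 0.04193 × 2.37 × 3339.0 = 331.81 mGal
Simple Bouguer anomaly = 532.63 − (331.81) = 200.82 mGal
Complete Bouguer anomaly = 200.82 + 4.48 = 205.30 mGal

205.3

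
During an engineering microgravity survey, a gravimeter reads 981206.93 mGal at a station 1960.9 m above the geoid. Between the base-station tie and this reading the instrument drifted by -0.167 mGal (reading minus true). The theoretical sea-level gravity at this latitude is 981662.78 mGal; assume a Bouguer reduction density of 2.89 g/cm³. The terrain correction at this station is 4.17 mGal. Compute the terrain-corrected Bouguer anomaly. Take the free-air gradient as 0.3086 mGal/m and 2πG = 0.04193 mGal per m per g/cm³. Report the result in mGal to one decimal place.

-84.0

Drift-corrected reading = 981206.93 − (-0.167) = 981207.097 mGal
Free-air correction = 0.3086 × 1960.9 = 605.13 mGal
Free-air anomaly = 981207.097 − 981662.78 + (605.13) = 149.447 mGal
Bouguer slab correction = 0.04193 × 2.89 × 1960.9 = 237.62 mGal
Simple Bouguer anomaly = 149.447 − (237.62) = -88.173 mGal
Complete Bouguer anomaly = -88.173 + 4.17 = -84.003 mGal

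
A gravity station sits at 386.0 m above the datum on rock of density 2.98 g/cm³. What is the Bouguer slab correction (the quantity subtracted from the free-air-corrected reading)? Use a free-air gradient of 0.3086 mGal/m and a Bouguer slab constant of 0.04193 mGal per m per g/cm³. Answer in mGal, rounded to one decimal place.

Bouguer slab correction = 0.04193 × 2.98 × 386.0 = 48.2 mGal

48.2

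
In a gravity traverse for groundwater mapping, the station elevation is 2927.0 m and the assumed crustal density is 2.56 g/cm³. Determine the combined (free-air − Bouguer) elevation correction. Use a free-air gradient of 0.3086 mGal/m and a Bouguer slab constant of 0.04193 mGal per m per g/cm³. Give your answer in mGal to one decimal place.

Combined gradient = 0.3086 − 0.04193 × 2.56 = 0.2012592 mGal/m
Combined elevation correction = 0.2012592 × 2927.0 = 589.1 mGal

589.1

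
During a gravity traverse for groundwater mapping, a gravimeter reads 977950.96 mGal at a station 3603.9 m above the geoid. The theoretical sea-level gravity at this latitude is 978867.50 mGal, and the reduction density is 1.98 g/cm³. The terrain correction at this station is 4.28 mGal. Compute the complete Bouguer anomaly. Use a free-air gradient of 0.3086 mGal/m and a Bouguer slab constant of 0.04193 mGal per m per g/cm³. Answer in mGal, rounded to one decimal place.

-99.3

Free-air correction = 0.3086 × 3603.9 = 1112.16 mGal
Free-air anomaly = 977950.96 − 978867.50 + (1112.16) = 195.62 mGal
Bouguer slab correction = 0.04193 × 1.98 × 3603.9 = 299.20 mGal
Simple Bouguer anomaly = 195.62 − (299.20) = -103.58 mGal
Complete Bouguer anomaly = -103.58 + 4.28 = -99.30 mGal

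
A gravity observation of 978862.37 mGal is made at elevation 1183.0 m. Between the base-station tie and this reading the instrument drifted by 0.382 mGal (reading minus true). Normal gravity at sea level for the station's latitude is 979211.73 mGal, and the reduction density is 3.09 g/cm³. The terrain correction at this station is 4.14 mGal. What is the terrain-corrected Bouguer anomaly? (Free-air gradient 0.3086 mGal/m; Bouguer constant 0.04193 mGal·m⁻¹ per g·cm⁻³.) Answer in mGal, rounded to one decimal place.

-133.8

Drift-corrected reading = 978862.37 − (0.382) = 978861.988 mGal
Free-air correction = 0.3086 × 1183.0 = 365.07 mGal
Free-air anomaly = 978861.988 − 979211.73 + (365.07) = 15.328 mGal
Bouguer slab correction = 0.04193 × 3.09 × 1183.0 = 153.27 mGal
Simple Bouguer anomaly = 15.328 − (153.27) = -137.942 mGal
Complete Bouguer anomaly = -137.942 + 4.14 = -133.802 mGal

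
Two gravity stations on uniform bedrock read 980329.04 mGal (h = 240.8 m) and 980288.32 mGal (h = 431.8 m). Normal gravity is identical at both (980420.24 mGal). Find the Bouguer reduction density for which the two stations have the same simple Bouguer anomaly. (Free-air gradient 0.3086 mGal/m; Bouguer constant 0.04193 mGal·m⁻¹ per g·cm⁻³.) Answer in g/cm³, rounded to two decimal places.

Δg_obs = 980288.32 − 980329.04 = -40.72 mGal over Δh = 431.8 − 240.8 = 191.0 m
Equal Bouguer anomalies ⇒ Δg_obs + (0.3086 − 0.04193ρ)·Δh = 0
0.3086 − 0.04193ρ = −Δg_obs/Δh = 0.21319
ρ = (0.3086 − 0.21319) / 0.04193 = 2.28 g/cm³

2.28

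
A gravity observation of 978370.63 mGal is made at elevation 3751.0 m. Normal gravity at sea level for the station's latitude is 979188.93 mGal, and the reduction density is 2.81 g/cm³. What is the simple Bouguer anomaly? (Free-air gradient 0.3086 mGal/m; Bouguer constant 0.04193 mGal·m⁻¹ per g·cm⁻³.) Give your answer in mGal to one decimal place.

Free-air correction = 0.3086 × 3751.0 = 1157.56 mGal
Free-air anomaly = 978370.63 − 979188.93 + (1157.56) = 339.26 mGal
Bouguer slab correction = 0.04193 × 2.81 × 3751.0 = 441.96 mGal
Simple Bouguer anomaly = 339.26 − (441.96) = -102.70 mGal

-102.7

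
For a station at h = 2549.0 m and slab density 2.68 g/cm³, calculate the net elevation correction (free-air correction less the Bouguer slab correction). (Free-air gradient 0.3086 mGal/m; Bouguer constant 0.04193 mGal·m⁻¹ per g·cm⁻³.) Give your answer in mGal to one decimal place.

500.2

Combined gradient = 0.3086 − 0.04193 × 2.68 = 0.1962276 mGal/m
Combined elevation correction = 0.1962276 × 2549.0 = 500.2 mGal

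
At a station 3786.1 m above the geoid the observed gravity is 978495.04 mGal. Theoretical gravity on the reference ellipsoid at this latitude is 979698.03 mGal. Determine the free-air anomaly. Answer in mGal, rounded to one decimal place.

-34.6

Free-air correction = 0.3086 × 3786.1 = 1168.39 mGal
Free-air anomaly = 978495.04 − 979698.03 + (1168.39) = -34.60 mGal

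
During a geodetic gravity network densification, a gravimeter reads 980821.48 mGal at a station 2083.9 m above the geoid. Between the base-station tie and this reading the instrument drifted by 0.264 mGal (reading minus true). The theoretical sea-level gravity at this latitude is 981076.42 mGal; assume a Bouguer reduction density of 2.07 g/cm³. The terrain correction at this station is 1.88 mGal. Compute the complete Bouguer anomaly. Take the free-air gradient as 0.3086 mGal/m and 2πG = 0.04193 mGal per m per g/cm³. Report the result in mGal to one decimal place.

Drift-corrected reading = 980821.48 − (0.264) = 980821.216 mGal
Free-air correction = 0.3086 × 2083.9 = 643.09 mGal
Free-air anomaly = 980821.216 − 981076.42 + (643.09) = 387.886 mGal
Bouguer slab correction = 0.04193 × 2.07 × 2083.9 = 180.87 mGal
Simple Bouguer anomaly = 387.886 − (180.87) = 207.016 mGal
Complete Bouguer anomaly = 207.016 + 1.88 = 208.896 mGal

208.9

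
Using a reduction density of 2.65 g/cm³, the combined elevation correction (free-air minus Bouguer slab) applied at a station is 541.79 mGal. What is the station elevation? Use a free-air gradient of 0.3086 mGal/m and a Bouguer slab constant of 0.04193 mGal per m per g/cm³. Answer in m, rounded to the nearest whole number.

2743

Combined gradient = 0.3086 − 0.04193 × 2.65 = 0.1974855 mGal/m
h = 541.79 / 0.1974855 = 2743.44 m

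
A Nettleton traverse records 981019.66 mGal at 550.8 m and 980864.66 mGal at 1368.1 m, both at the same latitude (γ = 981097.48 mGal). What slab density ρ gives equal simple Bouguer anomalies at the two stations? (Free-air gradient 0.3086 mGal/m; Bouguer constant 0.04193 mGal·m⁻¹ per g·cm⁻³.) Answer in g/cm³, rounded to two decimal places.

Δg_obs = 980864.66 − 981019.66 = -155.00 mGal over Δh = 1368.1 − 550.8 = 817.3 m
Equal Bouguer anomalies ⇒ Δg_obs + (0.3086 − 0.04193ρ)·Δh = 0
0.3086 − 0.04193ρ = −Δg_obs/Δh = 0.18965
ρ = (0.3086 − 0.18965) / 0.04193 = 2.84 g/cm³

2.84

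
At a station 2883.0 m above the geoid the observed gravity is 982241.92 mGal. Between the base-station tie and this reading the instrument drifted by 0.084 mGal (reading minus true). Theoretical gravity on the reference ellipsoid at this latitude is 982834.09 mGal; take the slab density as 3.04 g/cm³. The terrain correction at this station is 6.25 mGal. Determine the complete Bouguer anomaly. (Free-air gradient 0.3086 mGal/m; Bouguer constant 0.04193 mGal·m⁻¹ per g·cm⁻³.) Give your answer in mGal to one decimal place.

Drift-corrected reading = 982241.92 − (0.084) = 982241.836 mGal
Free-air correction = 0.3086 × 2883.0 = 889.69 mGal
Free-air anomaly = 982241.836 − 982834.09 + (889.69) = 297.436 mGal
Bouguer slab correction = 0.04193 × 3.04 × 2883.0 = 367.49 mGal
Simple Bouguer anomaly = 297.436 − (367.49) = -70.054 mGal
Complete Bouguer anomaly = -70.054 + 6.25 = -63.804 mGal

-63.8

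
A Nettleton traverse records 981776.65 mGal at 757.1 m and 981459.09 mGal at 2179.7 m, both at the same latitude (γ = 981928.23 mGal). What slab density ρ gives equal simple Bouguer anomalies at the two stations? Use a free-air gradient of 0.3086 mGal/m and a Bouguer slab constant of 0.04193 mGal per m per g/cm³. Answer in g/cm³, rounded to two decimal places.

2.04

Δg_obs = 981459.09 − 981776.65 = -317.56 mGal over Δh = 2179.7 − 757.1 = 1422.6 m
Equal Bouguer anomalies ⇒ Δg_obs + (0.3086 − 0.04193ρ)·Δh = 0
0.3086 − 0.04193ρ = −Δg_obs/Δh = 0.22323
ρ = (0.3086 − 0.22323) / 0.04193 = 2.04 g/cm³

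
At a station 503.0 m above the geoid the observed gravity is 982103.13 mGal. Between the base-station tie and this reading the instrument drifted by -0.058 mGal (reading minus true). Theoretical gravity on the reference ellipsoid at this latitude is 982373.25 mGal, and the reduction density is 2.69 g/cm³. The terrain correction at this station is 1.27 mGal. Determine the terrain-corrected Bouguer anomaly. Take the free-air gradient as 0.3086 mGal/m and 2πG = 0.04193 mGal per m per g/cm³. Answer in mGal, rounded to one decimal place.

Drift-corrected reading = 982103.13 − (-0.058) = 982103.188 mGal
Free-air correction = 0.3086 × 503.0 = 155.23 mGal
Free-air anomaly = 982103.188 − 982373.25 + (155.23) = -114.832 mGal
Bouguer slab correction = 0.04193 × 2.69 × 503.0 = 56.73 mGal
Simple Bouguer anomaly = -114.832 − (56.73) = -171.562 mGal
Complete Bouguer anomaly = -171.562 + 1.27 = -170.292 mGal

-170.3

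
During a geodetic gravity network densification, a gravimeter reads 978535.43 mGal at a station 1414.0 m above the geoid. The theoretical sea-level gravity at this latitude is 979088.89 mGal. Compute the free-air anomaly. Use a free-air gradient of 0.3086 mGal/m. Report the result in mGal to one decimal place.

-117.1

Free-air correction = 0.3086 × 1414.0 = 436.36 mGal
Free-air anomaly = 978535.43 − 979088.89 + (436.36) = -117.10 mGal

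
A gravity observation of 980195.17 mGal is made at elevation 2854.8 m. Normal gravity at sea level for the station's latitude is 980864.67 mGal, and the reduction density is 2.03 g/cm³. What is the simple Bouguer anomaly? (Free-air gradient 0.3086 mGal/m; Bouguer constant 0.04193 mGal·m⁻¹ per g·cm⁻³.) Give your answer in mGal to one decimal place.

-31.5

Free-air correction = 0.3086 × 2854.8 = 880.99 mGal
Free-air anomaly = 980195.17 − 980864.67 + (880.99) = 211.49 mGal
Bouguer slab correction = 0.04193 × 2.03 × 2854.8 = 242.99 mGal
Simple Bouguer anomaly = 211.49 − (242.99) = -31.50 mGal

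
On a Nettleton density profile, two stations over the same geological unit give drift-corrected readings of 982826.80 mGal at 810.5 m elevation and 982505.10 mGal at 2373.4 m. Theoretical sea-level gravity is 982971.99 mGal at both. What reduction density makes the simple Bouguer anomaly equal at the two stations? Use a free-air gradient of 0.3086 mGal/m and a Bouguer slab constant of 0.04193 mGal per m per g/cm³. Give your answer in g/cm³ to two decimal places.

2.45

Δg_obs = 982505.10 − 982826.80 = -321.70 mGal over Δh = 2373.4 − 810.5 = 1562.9 m
Equal Bouguer anomalies ⇒ Δg_obs + (0.3086 − 0.04193ρ)·Δh = 0
0.3086 − 0.04193ρ = −Δg_obs/Δh = 0.20584
ρ = (0.3086 − 0.20584) / 0.04193 = 2.45 g/cm³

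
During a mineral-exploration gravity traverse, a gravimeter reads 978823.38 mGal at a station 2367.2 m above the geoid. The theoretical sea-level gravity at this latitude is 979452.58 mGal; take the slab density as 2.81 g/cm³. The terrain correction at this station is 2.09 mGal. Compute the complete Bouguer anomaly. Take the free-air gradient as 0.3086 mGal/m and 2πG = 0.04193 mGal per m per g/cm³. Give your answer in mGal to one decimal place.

-175.5

Free-air correction = 0.3086 × 2367.2 = 730.52 mGal
Free-air anomaly = 978823.38 − 979452.58 + (730.52) = 101.32 mGal
Bouguer slab correction = 0.04193 × 2.81 × 2367.2 = 278.91 mGal
Simple Bouguer anomaly = 101.32 − (278.91) = -177.59 mGal
Complete Bouguer anomaly = -177.59 + 2.09 = -175.50 mGal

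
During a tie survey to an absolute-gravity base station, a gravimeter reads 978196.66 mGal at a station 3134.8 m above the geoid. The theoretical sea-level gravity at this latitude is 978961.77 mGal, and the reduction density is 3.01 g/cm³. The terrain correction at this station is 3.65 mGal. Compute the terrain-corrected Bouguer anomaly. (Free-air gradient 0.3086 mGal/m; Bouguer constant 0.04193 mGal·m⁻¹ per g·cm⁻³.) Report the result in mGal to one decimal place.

-189.7

Free-air correction = 0.3086 × 3134.8 = 967.40 mGal
Free-air anomaly = 978196.66 − 978961.77 + (967.40) = 202.29 mGal
Bouguer slab correction = 0.04193 × 3.01 × 3134.8 = 395.64 mGal
Simple Bouguer anomaly = 202.29 − (395.64) = -193.35 mGal
Complete Bouguer anomaly = -193.35 + 3.65 = -189.70 mGal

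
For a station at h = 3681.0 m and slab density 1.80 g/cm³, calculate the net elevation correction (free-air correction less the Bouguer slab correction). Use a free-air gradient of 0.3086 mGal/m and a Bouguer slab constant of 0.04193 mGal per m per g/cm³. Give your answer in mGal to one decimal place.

Combined gradient = 0.3086 − 0.04193 × 1.80 = 0.2331260 mGal/m
Combined elevation correction = 0.2331260 × 3681.0 = 858.1 mGal

858.1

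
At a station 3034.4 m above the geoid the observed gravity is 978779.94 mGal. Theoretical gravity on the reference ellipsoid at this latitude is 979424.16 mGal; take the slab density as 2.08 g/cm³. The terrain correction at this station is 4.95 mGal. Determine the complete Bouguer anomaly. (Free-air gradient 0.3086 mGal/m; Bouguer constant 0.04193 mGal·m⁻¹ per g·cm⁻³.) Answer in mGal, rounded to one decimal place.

32.5

Free-air correction = 0.3086 × 3034.4 = 936.42 mGal
Free-air anomaly = 978779.94 − 979424.16 + (936.42) = 292.20 mGal
Bouguer slab correction = 0.04193 × 2.08 × 3034.4 = 264.64 mGal
Simple Bouguer anomaly = 292.20 − (264.64) = 27.56 mGal
Complete Bouguer anomaly = 27.56 + 4.95 = 32.51 mGal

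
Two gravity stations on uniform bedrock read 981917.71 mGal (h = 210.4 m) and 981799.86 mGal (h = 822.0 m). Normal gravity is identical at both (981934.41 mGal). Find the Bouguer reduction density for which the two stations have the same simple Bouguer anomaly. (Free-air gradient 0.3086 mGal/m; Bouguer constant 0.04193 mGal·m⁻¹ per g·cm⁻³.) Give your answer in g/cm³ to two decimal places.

Δg_obs = 981799.86 − 981917.71 = -117.85 mGal over Δh = 822.0 − 210.4 = 611.6 m
Equal Bouguer anomalies ⇒ Δg_obs + (0.3086 − 0.04193ρ)·Δh = 0
0.3086 − 0.04193ρ = −Δg_obs/Δh = 0.19269
ρ = (0.3086 − 0.19269) / 0.04193 = 2.76 g/cm³

2.76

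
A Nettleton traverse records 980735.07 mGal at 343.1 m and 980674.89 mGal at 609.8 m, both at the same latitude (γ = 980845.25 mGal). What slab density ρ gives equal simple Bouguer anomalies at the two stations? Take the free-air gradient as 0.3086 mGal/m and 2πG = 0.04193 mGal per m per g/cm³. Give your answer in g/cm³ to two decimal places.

Δg_obs = 980674.89 − 980735.07 = -60.18 mGal over Δh = 609.8 − 343.1 = 266.7 m
Equal Bouguer anomalies ⇒ Δg_obs + (0.3086 − 0.04193ρ)·Δh = 0
0.3086 − 0.04193ρ = −Δg_obs/Δh = 0.22565
ρ = (0.3086 − 0.22565) / 0.04193 = 1.98 g/cm³

1.98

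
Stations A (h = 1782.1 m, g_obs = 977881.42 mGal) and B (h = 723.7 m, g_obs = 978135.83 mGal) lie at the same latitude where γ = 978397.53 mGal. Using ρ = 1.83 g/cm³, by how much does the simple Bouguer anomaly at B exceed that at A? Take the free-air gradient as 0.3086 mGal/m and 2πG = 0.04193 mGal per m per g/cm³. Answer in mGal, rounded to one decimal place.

Δg_SB(A) = 977881.42 − 978397.53 + 0.3086×1782.1 − 0.04193×1.83×1782.1 = -102.90 mGal
Δg_SB(B) = 978135.83 − 978397.53 + 0.3086×723.7 − 0.04193×1.83×723.7 = -93.90 mGal
Difference = -93.90 − (-102.90) = 9.00 mGal

9.0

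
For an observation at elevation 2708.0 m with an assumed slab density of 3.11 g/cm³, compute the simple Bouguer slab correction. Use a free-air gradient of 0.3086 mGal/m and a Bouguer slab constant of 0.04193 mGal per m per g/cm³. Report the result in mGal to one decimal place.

Bouguer slab correction = 0.04193 × 3.11 × 2708.0 = 353.1 mGal

353.1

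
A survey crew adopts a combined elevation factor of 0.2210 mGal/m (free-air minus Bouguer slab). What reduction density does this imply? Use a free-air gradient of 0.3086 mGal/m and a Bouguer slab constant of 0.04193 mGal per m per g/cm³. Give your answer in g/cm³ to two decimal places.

2.09

0.2210 = 0.3086 − 0.04193 × ρ
ρ = (0.3086 − 0.2210) / 0.04193 = 2.09 g/cm³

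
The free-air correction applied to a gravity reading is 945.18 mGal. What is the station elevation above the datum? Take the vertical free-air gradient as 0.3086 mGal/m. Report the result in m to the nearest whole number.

h = 945.18 / 0.3086 = 3062.80 m

3063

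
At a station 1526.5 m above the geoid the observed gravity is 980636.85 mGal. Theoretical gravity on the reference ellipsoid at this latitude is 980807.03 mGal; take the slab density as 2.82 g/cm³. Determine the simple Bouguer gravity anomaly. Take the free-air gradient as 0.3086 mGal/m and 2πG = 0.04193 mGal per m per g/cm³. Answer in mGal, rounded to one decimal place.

120.4

Free-air correction = 0.3086 × 1526.5 = 471.08 mGal
Free-air anomaly = 980636.85 − 980807.03 + (471.08) = 300.90 mGal
Bouguer slab correction = 0.04193 × 2.82 × 1526.5 = 180.50 mGal
Simple Bouguer anomaly = 300.90 − (180.50) = 120.40 mGal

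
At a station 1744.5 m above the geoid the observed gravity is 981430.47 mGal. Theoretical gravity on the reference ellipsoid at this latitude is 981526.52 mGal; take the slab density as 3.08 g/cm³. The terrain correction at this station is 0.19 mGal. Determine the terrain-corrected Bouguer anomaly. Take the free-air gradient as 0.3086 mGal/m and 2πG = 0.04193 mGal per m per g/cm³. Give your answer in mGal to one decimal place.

Free-air correction = 0.3086 × 1744.5 = 538.35 mGal
Free-air anomaly = 981430.47 − 981526.52 + (538.35) = 442.30 mGal
Bouguer slab correction = 0.04193 × 3.08 × 1744.5 = 225.29 mGal
Simple Bouguer anomaly = 442.30 − (225.29) = 217.01 mGal
Complete Bouguer anomaly = 217.01 + 0.19 = 217.20 mGal

217.2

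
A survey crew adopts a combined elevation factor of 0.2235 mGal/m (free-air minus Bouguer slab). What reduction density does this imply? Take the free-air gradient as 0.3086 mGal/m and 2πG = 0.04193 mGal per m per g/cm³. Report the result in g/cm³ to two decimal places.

2.03

0.2235 = 0.3086 − 0.04193 × ρ
ρ = (0.3086 − 0.2235) / 0.04193 = 2.03 g/cm³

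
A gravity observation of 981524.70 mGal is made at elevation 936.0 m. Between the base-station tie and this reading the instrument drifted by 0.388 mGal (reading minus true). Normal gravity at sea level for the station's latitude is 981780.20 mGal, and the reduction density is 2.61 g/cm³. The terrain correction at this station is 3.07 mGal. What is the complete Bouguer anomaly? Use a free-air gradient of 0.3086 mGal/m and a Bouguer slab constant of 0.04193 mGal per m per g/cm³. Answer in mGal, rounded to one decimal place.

-66.4

Drift-corrected reading = 981524.70 − (0.388) = 981524.312 mGal
Free-air correction = 0.3086 × 936.0 = 288.85 mGal
Free-air anomaly = 981524.312 − 981780.20 + (288.85) = 32.962 mGal
Bouguer slab correction = 0.04193 × 2.61 × 936.0 = 102.43 mGal
Simple Bouguer anomaly = 32.962 − (102.43) = -69.468 mGal
Complete Bouguer anomaly = -69.468 + 3.07 = -66.398 mGal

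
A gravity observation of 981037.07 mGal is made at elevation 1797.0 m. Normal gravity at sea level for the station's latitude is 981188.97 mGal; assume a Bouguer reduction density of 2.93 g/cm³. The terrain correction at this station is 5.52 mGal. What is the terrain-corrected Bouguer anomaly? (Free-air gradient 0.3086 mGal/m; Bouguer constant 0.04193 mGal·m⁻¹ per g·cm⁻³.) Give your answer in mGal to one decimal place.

Free-air correction = 0.3086 × 1797.0 = 554.55 mGal
Free-air anomaly = 981037.07 − 981188.97 + (554.55) = 402.65 mGal
Bouguer slab correction = 0.04193 × 2.93 × 1797.0 = 220.77 mGal
Simple Bouguer anomaly = 402.65 − (220.77) = 181.88 mGal
Complete Bouguer anomaly = 181.88 + 5.52 = 187.40 mGal

187.4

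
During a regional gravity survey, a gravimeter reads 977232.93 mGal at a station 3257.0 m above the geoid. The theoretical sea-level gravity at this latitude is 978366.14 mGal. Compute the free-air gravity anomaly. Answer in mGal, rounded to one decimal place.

Free-air correction = 0.3086 × 3257.0 = 1005.11 mGal
Free-air anomaly = 977232.93 − 978366.14 + (1005.11) = -128.10 mGal

-128.1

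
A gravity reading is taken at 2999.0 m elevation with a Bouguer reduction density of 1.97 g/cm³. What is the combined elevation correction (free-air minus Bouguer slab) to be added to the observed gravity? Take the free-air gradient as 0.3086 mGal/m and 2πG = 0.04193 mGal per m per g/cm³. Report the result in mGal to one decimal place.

Combined gradient = 0.3086 − 0.04193 × 1.97 = 0.2259979 mGal/m
Combined elevation correction = 0.2259979 × 2999.0 = 677.8 mGal

677.8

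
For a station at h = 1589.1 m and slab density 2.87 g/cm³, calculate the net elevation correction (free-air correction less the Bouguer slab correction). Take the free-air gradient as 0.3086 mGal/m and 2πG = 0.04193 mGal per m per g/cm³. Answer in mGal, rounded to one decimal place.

299.2

Combined gradient = 0.3086 − 0.04193 × 2.87 = 0.1882609 mGal/m
Combined elevation correction = 0.1882609 × 1589.1 = 299.2 mGal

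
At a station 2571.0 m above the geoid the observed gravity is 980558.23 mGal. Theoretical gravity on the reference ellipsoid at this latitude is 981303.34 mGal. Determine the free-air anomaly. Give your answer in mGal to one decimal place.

Free-air correction = 0.3086 × 2571.0 = 793.41 mGal
Free-air anomaly = 980558.23 − 981303.34 + (793.41) = 48.30 mGal

48.3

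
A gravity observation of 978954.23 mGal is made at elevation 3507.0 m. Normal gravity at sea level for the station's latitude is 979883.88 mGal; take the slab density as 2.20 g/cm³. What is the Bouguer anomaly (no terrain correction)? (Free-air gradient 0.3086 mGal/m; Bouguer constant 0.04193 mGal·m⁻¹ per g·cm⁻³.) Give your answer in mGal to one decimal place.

Free-air correction = 0.3086 × 3507.0 = 1082.26 mGal
Free-air anomaly = 978954.23 − 979883.88 + (1082.26) = 152.61 mGal
Bouguer slab correction = 0.04193 × 2.20 × 3507.0 = 323.51 mGal
Simple Bouguer anomaly = 152.61 − (323.51) = -170.90 mGal

-170.9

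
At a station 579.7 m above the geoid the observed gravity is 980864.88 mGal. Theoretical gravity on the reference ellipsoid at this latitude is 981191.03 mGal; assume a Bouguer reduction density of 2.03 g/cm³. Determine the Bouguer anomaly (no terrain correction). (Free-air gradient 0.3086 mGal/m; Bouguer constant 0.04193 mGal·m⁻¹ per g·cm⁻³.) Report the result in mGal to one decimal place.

-196.6

Free-air correction = 0.3086 × 579.7 = 178.90 mGal
Free-air anomaly = 980864.88 − 981191.03 + (178.90) = -147.25 mGal
Bouguer slab correction = 0.04193 × 2.03 × 579.7 = 49.34 mGal
Simple Bouguer anomaly = -147.25 − (49.34) = -196.59 mGal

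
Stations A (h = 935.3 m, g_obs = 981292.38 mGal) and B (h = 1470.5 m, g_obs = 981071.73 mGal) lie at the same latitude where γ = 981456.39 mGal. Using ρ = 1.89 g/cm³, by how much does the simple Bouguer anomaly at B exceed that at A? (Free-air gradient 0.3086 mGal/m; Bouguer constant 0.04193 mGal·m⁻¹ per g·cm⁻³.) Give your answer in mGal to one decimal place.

Δg_SB(A) = 981292.38 − 981456.39 + 0.3086×935.3 − 0.04193×1.89×935.3 = 50.50 mGal
Δg_SB(B) = 981071.73 − 981456.39 + 0.3086×1470.5 − 0.04193×1.89×1470.5 = -47.40 mGal
Difference = -47.40 − (50.50) = -97.90 mGal

-97.9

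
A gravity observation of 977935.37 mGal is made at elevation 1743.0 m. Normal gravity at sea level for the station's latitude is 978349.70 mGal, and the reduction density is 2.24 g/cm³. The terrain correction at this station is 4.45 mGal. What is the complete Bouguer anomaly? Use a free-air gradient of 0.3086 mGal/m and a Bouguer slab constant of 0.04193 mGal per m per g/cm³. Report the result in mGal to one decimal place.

Free-air correction = 0.3086 × 1743.0 = 537.89 mGal
Free-air anomaly = 977935.37 − 978349.70 + (537.89) = 123.56 mGal
Bouguer slab correction = 0.04193 × 2.24 × 1743.0 = 163.71 mGal
Simple Bouguer anomaly = 123.56 − (163.71) = -40.15 mGal
Complete Bouguer anomaly = -40.15 + 4.45 = -35.70 mGal

-35.7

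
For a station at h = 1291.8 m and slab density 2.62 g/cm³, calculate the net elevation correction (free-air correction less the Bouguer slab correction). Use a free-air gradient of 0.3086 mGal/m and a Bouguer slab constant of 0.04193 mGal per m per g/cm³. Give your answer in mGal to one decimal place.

Combined gradient = 0.3086 − 0.04193 × 2.62 = 0.1987434 mGal/m
Combined elevation correction = 0.1987434 × 1291.8 = 256.7 mGal

256.7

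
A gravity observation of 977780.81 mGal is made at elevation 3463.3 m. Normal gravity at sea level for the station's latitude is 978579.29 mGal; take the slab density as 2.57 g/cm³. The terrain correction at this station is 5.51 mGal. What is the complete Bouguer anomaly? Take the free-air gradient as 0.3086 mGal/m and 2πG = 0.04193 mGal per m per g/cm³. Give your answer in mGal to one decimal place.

-97.4

Free-air correction = 0.3086 × 3463.3 = 1068.77 mGal
Free-air anomaly = 977780.81 − 978579.29 + (1068.77) = 270.29 mGal
Bouguer slab correction = 0.04193 × 2.57 × 3463.3 = 373.21 mGal
Simple Bouguer anomaly = 270.29 − (373.21) = -102.92 mGal
Complete Bouguer anomaly = -102.92 + 5.51 = -97.41 mGal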